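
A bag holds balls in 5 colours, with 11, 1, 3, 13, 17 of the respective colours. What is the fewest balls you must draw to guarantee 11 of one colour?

In the worst case you take as many as possible of each colour without reaching 11: 10 + 1 + 3 + 10 + 10 = 34.
The next one must give 11 of some colour, so 34 + 1 = 35.

35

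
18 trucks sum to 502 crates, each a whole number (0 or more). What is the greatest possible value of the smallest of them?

The average is 502/18 < 28, so some value is ≤ 27.
Taking 2 copies of 27 and 16 copies of 28 gives exactly 502, so 27 is attained.

27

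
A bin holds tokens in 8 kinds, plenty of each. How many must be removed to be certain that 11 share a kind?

81

In the worst case you draw 10 of each of the 8 kinds: 8 × 10 = 80.
One more forces 11 of some kind, so 80 + 1 = 81.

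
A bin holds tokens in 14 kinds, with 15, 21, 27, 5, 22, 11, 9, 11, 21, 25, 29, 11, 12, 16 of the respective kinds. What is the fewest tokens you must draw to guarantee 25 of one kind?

227

In the worst case you take as many as possible of each kind without reaching 25: 15 + 21 + 24 + 5 + 22 + 11 + 9 + 11 + 21 + 24 + 24 + 11 + 12 + 16 = 226.
The next one must give 25 of some kind, so 226 + 1 = 227.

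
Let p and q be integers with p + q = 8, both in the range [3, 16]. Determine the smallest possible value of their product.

15

For a fixed sum, pq is smallest when p and q are as far apart as possible.
The extreme feasible split is p = 3, q = 5, giving pq = 15.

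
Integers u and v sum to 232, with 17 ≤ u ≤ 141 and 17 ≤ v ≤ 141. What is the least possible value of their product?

12831

For a fixed sum, uv is smallest when u and v are as far apart as possible.
The extreme feasible split is u = 91, v = 141, giving uv = 12831.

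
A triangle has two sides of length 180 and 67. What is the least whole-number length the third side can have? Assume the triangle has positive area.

The third side must exceed |180 − 67| = 113.
The smallest integer above 113 is 114.

114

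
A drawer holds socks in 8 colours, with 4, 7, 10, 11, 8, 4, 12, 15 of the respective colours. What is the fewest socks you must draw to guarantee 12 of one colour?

In the worst case you take as many as possible of each colour without reaching 12: 4 + 7 + 10 + 11 + 8 + 4 + 11 + 11 = 66.
The next one must give 12 of some colour, so 66 + 1 = 67.

67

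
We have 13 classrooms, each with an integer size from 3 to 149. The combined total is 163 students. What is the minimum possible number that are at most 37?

If only k of them are at most 37, the other 13 − k are at least 38, so the total is at least (13 − k)·38 + k·3.
This is ≤ 163, so (13 − k)·38 + 3k ≤ 163, which gives k ≥ 10.
Exactly 10 works: 10 values at 3 and 3 at 38 total 144; raise one of the low values by 19 (still ≤ 37) to hit 163.

10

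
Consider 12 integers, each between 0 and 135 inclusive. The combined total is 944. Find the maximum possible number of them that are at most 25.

Suppose k of them are at most 25. Those contribute at most 25 each and the rest at most 135 each.
So the total is at most 25k + 135(12 − k) = 1620 − 110k. This must still be ≥ 944, so k ≤ 6.
k = 6 is achieved by 6 values at 25 and 6 at 135, total 960; lower one of the 135's by 16 (still > 25) to reach 944.

6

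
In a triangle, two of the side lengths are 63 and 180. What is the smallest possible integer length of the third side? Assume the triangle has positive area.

118

The third side must exceed |63 − 180| = 117.
The smallest integer above 117 is 118.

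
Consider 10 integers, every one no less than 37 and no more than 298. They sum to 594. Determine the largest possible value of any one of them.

To make one integer as large as possible, make the other 9 as small as possible.
The other 9 contribute at least 9 × 37 = 333, leaving at most 594 − 333 = 261.
Since 261 ≤ 298, this is achievable: one at 261 and 9 at 37.

261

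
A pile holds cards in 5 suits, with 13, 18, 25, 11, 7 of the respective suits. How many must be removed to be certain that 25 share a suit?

In the worst case you take as many as possible of each suit without reaching 25: 13 + 18 + 24 + 11 + 7 = 73.
The next one must give 25 of some suit, so 73 + 1 = 74.

74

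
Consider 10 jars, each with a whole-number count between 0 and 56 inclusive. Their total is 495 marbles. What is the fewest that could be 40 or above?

7

If only k of them are at least 40, the other 10 − k are at most 39, so the total is at most k·56 + (10 − k)·39.
This must reach 495, so k·56 + (10 − k)·39 ≥ 495, giving k ≥ 7.
Exactly 7 works: 7 values at 56 and 3 at 39 total 509; lower one of the high values by 14 (still ≥ 40) to hit 495.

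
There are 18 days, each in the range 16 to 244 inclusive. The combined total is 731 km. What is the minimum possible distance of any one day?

16

To make one day as small as possible, make the other 17 as large as possible.
The other 17 can take up 17 × 244 = 4148 ≥ 731 − 16, so one day can sit at its floor of 16.
Achievable: one at 16 and the other 17 totalling 715, which fits since 17 × 16 ≤ 715 ≤ 17 × 244.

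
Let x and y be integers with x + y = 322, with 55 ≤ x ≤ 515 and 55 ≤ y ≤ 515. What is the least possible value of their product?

For a fixed sum, xy is smallest when x and y are as far apart as possible.
At the endpoint x = 55, y = 322 − 55 = 267, so xy = 55 × 267 = 14685.

14685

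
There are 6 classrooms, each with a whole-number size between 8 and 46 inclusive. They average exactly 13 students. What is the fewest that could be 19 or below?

4

The total is 6 × 13 = 78.
Let j be the number exceeding 19. Then the total is ≥ 20·j + 8·(6 − j) = 48 + 12j.
So 12j ≤ 30 and j ≤ 2; hence at least 6 − 2 = 4 are ≤ 19.
Exactly 4 works: 4 values at 8 and 2 at 20 total 72; raise one of the low values by 6 (still ≤ 19) to hit 78.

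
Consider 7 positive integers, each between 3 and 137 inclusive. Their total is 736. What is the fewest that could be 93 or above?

3

Suppose at most 7 − j of them reach 93; then j values are ≤ 92 and the rest ≤ 137.
The total is then ≤ 92·j + 137·(7 − j) = 959 − 45j. For this to be ≥ 736 we need j ≤ 4, so at least 7 − 4 = 3 must reach 93.
Exactly 3 works: 3 values at 137 and 4 at 92 total 779; lower one of the high values by 43 (still ≥ 93) to hit 736.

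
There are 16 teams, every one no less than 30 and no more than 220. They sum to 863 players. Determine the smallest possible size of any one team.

To make one team as small as possible, make the other 15 as large as possible.
The other 15 can take up 15 × 220 = 3300 ≥ 863 − 30, so one team can sit at its floor of 30.
Achievable: one at 30 and the other 15 totalling 833, which fits since 15 × 30 ≤ 833 ≤ 15 × 220.

30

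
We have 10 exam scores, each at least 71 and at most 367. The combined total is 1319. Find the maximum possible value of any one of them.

367

Maximizing one value means minimizing the remaining 9.
The other 9 contribute at least 9 × 71 = 639, leaving at most 1319 − 639 = 680.
But each score is capped at 367, so the maximum is 367.
Achievable: one at 367 and the other 9 totalling 952, which fits since 9 × 71 ≤ 952 ≤ 9 × 367.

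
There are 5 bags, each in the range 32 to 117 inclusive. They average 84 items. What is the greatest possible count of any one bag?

To make one bag as large as possible, make the other 4 as small as possible.
The total is 5 × 84 = 420.
The other 4 contribute at least 4 × 32 = 128, leaving at most 420 − 128 = 292.
But each bag is capped at 117, so the maximum is 117.
Achievable: one at 117 and the other 4 totalling 303, which fits since 4 × 32 ≤ 303 ≤ 4 × 117.

117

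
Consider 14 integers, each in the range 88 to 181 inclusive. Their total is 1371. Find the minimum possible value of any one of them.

88

Minimizing one value means maximizing the remaining 13.
The other 13 can take up 13 × 181 = 2353 ≥ 1371 − 88, so one integer can sit at its floor of 88.
Achievable: one at 88 and the other 13 totalling 1283, which fits since 13 × 88 ≤ 1283 ≤ 13 × 181.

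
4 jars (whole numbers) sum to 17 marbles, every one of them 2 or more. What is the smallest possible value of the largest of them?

The average is 17/4 > 4, so not all 4 can be 4 or less; the largest is ≥ 5.
Taking 3 copies of 4 and 1 copy of 5 gives exactly 17, so 5 is attained.

5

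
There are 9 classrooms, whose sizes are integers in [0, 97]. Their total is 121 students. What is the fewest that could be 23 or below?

4

Each value above 23 is at least 24, contributing at least 24 − 0 = 24 above the floor 0.
The sum exceeds the floor total 0 by 121, so at most ⌊121/24⌋ = 5 exceed 23, and at least 4 are ≤ 23.
Exactly 4 works: 4 values at 0 and 5 at 24 total 120; raise one of the low values by 1 (still ≤ 23) to hit 121.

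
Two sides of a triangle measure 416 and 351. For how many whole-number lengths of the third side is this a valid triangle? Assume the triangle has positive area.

701

The triangle inequality gives |416 − 351| < c < 416 + 351, i.e. 65 < c < 767.
So c can be any integer from 66 to 766: 701 values.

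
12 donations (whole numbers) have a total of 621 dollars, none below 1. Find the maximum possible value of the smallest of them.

If every one of the 12 were at least 52, the total would be at least 12 × 52 = 624 > 621.
Equality holds with 3 values of 51 and 9 values of 52.

51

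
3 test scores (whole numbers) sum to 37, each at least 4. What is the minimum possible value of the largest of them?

The 3 values sum to 37, so their maximum is at least ⌈37/3⌉ = 13.
Equality holds with 1 value of 13 and 2 values of 12.

13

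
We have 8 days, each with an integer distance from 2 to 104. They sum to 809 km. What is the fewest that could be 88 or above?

7

Each value short of 88 is at most 87, costing at least 104 − 87 = 17 against the maximum total of 832.
We can afford to lose at most 832 − 809 = 23, so at most ⌊23/17⌋ = 1 fall short, and at least 7 are ≥ 88.
Exactly 7 works: 7 values at 104 and 1 at 87 total 815; lower one of the high values by 6 (still ≥ 88) to hit 809.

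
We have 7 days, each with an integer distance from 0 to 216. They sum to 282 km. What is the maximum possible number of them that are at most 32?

Each value at 32 or below falls at least 216 − 32 = 184 short of the ceiling 216.
The ceiling total is 7 × 216 = 1512, and we need 282, so at most ⌊(1512 − 282)/184⌋ = 6 can be that low.
k = 6 is achieved by 6 values at 32 and 1 at 216, total 408; lower one of the 216's by 126 (still > 32) to reach 282.

6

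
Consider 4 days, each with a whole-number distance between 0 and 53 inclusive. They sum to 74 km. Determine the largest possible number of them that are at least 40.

1

Suppose k of them are at least 40. Those contribute at least 40 each and the other 4 − k at least 0 each.
So the total is at least 40k + 0(4 − k) = 0 + 40k. This must be ≤ 74, giving k ≤ 1.
k = 1 is achieved by 1 value at 40 and 3 at 0, total 40; add 34 to one value (staying below 40) to reach 74.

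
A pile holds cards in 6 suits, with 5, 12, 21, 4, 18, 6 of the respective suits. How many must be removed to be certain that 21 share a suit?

66

In the worst case you take as many as possible of each suit without reaching 21: 5 + 12 + 20 + 4 + 18 + 6 = 65.
The next one must give 21 of some suit, so 65 + 1 = 66.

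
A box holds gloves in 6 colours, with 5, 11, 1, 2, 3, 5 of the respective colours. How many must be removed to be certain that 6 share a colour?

In the worst case you take as many as possible of each colour without reaching 6: 5 + 5 + 1 + 2 + 3 + 5 = 21.
The next one must give 6 of some colour, so 21 + 1 = 22.

22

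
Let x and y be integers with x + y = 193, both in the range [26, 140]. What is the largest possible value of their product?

xy = x(193 − x) is maximized when x is as near 193/2 as the bounds allow.
Taking x = 96 and y = 97 (both in [26, 140]) gives xy = 9312.

9312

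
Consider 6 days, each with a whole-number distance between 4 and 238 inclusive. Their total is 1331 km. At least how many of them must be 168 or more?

5

Each value short of 168 is at most 167, costing at least 238 − 167 = 71 against the maximum total of 1428.
We can afford to lose at most 1428 − 1331 = 97, so at most ⌊97/71⌋ = 1 fall short, and at least 5 are ≥ 168.
Exactly 5 works: 5 values at 238 and 1 at 167 total 1357; lower one of the high values by 26 (still ≥ 168) to hit 1331.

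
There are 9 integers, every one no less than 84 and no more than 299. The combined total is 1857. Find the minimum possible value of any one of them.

84

To make one integer as small as possible, make the other 8 as large as possible.
The other 8 can take up 8 × 299 = 2392 ≥ 1857 − 84, so one integer can sit at its floor of 84.
Achievable: one at 84 and the other 8 totalling 1773, which fits since 8 × 84 ≤ 1773 ≤ 8 × 299.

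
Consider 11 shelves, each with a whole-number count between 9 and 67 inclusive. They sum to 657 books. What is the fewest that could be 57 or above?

If only k of them are at least 57, the other 11 − k are at most 56, so the total is at most k·67 + (11 − k)·56.
This must reach 657, so k·67 + (11 − k)·56 ≥ 657, giving k ≥ 4.
Exactly 4 works: 4 values at 67 and 7 at 56 total 660; lower one of the high values by 3 (still ≥ 57) to hit 657.

4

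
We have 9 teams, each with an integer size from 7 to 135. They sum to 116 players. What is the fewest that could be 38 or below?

8

If only k of them are at most 38, the other 9 − k are at least 39, so the total is at least (9 − k)·39 + k·7.
This is ≤ 116, so (9 − k)·39 + 7k ≤ 116, which gives k ≥ 8.
Exactly 8 works: 8 values at 7 and 1 at 39 total 95; raise one of the low values by 21 (still ≤ 38) to hit 116.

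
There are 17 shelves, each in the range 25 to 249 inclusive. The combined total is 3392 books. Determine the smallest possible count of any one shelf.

To make one shelf as small as possible, make the other 16 as large as possible.
The other 16 can take up 16 × 249 = 3984 ≥ 3392 − 25, so one shelf can sit at its floor of 25.
Achievable: one at 25 and the other 16 totalling 3367, which fits since 16 × 25 ≤ 3367 ≤ 16 × 249.

25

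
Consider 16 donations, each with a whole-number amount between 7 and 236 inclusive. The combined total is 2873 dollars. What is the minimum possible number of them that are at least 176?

Each value short of 176 is at most 175, costing at least 236 − 175 = 61 against the maximum total of 3776.
We can afford to lose at most 3776 − 2873 = 903, so at most ⌊903/61⌋ = 14 fall short, and at least 2 are ≥ 176.
Exactly 2 works: 2 values at 236 and 14 at 175 total 2922; lower one of the high values by 49 (still ≥ 176) to hit 2873.

2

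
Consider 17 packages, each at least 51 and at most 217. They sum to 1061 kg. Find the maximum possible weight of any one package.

To make one package as large as possible, make the other 16 as small as possible.
The other 16 contribute at least 16 × 51 = 816, leaving at most 1061 − 816 = 245.
But each package is capped at 217, so the maximum is 217.
Achievable: one at 217 and the other 16 totalling 844, which fits since 16 × 51 ≤ 844 ≤ 16 × 217.

217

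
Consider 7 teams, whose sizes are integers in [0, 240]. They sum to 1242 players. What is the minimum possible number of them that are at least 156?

If only k of them are at least 156, the other 7 − k are at most 155, so the total is at most k·240 + (7 − k)·155.
This must reach 1242, so k·240 + (7 − k)·155 ≥ 1242, giving k ≥ 2.
Exactly 2 works: 2 values at 240 and 5 at 155 total 1255; lower one of the high values by 13 (still ≥ 156) to hit 1242.

2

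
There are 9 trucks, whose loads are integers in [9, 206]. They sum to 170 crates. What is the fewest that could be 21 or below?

3

Let j be the number exceeding 21. Then the total is ≥ 22·j + 9·(9 − j) = 81 + 13j.
So 13j ≤ 89 and j ≤ 6; hence at least 9 − 6 = 3 are ≤ 21.
Exactly 3 works: 3 values at 9 and 6 at 22 total 159; raise one of the low values by 11 (still ≤ 21) to hit 170.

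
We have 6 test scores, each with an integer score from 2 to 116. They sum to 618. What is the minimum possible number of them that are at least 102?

1

Suppose at most 6 − j of them reach 102; then j values are ≤ 101 and the rest ≤ 116.
The total is then ≤ 101·j + 116·(6 − j) = 696 − 15j. For this to be ≥ 618 we need j ≤ 5, so at least 6 − 5 = 1 must reach 102.
Exactly 1 works: 1 value at 116 and 5 at 101 total 621; lower one of the high values by 3 (still ≥ 102) to hit 618.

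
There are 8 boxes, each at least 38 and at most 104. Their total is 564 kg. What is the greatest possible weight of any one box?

104

Maximizing one value means minimizing the remaining 7.
The other 7 contribute at least 7 × 38 = 266, leaving at most 564 − 266 = 298.
But each box is capped at 104, so the maximum is 104.
Achievable: one at 104 and the other 7 totalling 460, which fits since 7 × 38 ≤ 460 ≤ 7 × 104.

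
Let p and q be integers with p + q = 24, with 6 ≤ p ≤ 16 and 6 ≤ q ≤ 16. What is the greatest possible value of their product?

144

pq = p(24 − p) is maximized when p is as near 24/2 as the bounds allow.
Taking p = 12 and q = 12 (both in [6, 16]) gives pq = 144.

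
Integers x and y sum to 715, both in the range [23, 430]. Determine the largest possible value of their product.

127806

For a fixed sum, the product xy is largest when x and y are as close as possible.
Taking x = 357 and y = 358 (both in [23, 430]) gives xy = 127806.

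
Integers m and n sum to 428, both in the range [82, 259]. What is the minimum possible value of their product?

43771

mn = m(428 − m) is concave in m, so over [169, 259] it is minimized at an endpoint.
At the endpoint m = 169, n = 428 − 169 = 259, so mn = 169 × 259 = 43771.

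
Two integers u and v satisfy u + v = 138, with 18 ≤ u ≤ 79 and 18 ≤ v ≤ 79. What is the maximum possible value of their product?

With u + v fixed, uv peaks when the two are closest together.
Taking u = 69 and v = 69 (both in [18, 79]) gives uv = 4761.

4761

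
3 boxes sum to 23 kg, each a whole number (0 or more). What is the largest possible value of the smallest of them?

7

The 3 values sum to 23, so their minimum is at most ⌊23/3⌋ = 7.
Equality holds with 1 value of 7 and 2 values of 8.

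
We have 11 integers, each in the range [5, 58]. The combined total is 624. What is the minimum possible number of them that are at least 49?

10

Suppose at most 11 − j of them reach 49; then j values are ≤ 48 and the rest ≤ 58.
The total is then ≤ 48·j + 58·(11 − j) = 638 − 10j. For this to be ≥ 624 we need j ≤ 1, so at least 11 − 1 = 10 must reach 49.
Exactly 10 works: 10 values at 58 and 1 at 48 total 628; lower one of the high values by 4 (still ≥ 49) to hit 624.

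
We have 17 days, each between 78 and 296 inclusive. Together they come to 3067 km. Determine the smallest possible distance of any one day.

78

To make one day as small as possible, make the other 16 as large as possible.
The other 16 can take up 16 × 296 = 4736 ≥ 3067 − 78, so one day can sit at its floor of 78.
Achievable: one at 78 and the other 16 totalling 2989, which fits since 16 × 78 ≤ 2989 ≤ 16 × 296.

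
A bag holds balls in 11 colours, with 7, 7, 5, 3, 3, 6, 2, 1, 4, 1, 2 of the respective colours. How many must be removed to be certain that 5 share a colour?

In the worst case you take as many as possible of each colour without reaching 5: 4 + 4 + 4 + 3 + 3 + 4 + 2 + 1 + 4 + 1 + 2 = 32.
The next one must give 5 of some colour, so 32 + 1 = 33.

33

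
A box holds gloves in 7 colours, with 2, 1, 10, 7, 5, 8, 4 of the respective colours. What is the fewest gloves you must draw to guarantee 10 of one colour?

In the worst case you take as many as possible of each colour without reaching 10: 2 + 1 + 9 + 7 + 5 + 8 + 4 = 36.
The next one must give 10 of some colour, so 36 + 1 = 37.

37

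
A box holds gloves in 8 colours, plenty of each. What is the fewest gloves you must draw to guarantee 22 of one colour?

In the worst case you draw 21 of each of the 8 colours: 8 × 21 = 168.
One more forces 22 of some colour, so 168 + 1 = 169.

169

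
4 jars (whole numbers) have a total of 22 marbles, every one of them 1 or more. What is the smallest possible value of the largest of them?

6

Some value must be at least ⌈22/4⌉ = 6, since 4 × 5 = 20 < 22.
Taking 2 copies of 5 and 2 copies of 6 gives exactly 22, so 6 is attained.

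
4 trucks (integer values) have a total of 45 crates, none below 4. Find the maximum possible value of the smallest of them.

11

If every one of the 4 were at least 12, the total would be at least 4 × 12 = 48 > 45.
Taking 3 copies of 11 and 1 copy of 12 gives exactly 45, so 11 is attained.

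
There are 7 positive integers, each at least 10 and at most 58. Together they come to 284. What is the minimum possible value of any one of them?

To make one integer as small as possible, make the other 6 as large as possible.
The other 6 can take up 6 × 58 = 348 ≥ 284 − 10, so one integer can sit at its floor of 10.
Achievable: one at 10 and the other 6 totalling 274, which fits since 6 × 10 ≤ 274 ≤ 6 × 58.

10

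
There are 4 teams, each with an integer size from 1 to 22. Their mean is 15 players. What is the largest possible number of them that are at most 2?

1

The total is 4 × 15 = 60.
Each value at 2 or below falls at least 22 − 2 = 20 short of the ceiling 22.
The ceiling total is 4 × 22 = 88, and we need 60, so at most ⌊(88 − 60)/20⌋ = 1 can be that low.
k = 1 is achieved by 1 value at 2 and 3 at 22, total 68; lower one of the 22's by 8 (still > 2) to reach 60.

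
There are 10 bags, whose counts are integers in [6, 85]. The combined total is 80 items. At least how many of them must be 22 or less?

If only k of them are at most 22, the other 10 − k are at least 23, so the total is at least (10 − k)·23 + k·6.
This is ≤ 80, so (10 − k)·23 + 6k ≤ 80, which gives k ≥ 9.
Exactly 9 works: 9 values at 6 and 1 at 23 total 77; raise one of the low values by 3 (still ≤ 22) to hit 80.

9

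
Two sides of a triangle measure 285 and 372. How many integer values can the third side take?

The triangle inequality gives |285 − 372| < c < 285 + 372, i.e. 87 < c < 657.
So c can be any integer from 88 to 656: 569 values.

569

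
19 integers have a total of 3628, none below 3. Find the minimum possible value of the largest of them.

191

Some value must be at least ⌈3628/19⌉ = 191, since 19 × 190 = 3610 < 3628.
Achievable: 18 of them at 191 and 1 at 190 total 3628.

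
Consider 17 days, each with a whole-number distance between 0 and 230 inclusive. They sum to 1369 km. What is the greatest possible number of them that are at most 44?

13

Suppose k of them are at most 44. Those contribute at most 44 each and the rest at most 230 each.
So the total is at most 44k + 230(17 − k) = 3910 − 186k. This must still be ≥ 1369, so k ≤ 13.
k = 13 is achieved by 13 values at 44 and 4 at 230, total 1492; lower one of the 230's by 123 (still > 44) to reach 1369.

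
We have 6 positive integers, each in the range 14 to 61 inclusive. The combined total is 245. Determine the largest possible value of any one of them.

To make one integer as large as possible, make the other 5 as small as possible.
The other 5 contribute at least 5 × 14 = 70, leaving at most 245 − 70 = 175.
But each integer is capped at 61, so the maximum is 61.
Achievable: one at 61 and the other 5 totalling 184, which fits since 5 × 14 ≤ 184 ≤ 5 × 61.

61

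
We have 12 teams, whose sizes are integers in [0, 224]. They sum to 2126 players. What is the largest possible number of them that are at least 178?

If k of the values are ≥ 178, the total is ≥ 178k + 0(12 − k).
Setting 178k + 0(12 − k) ≤ 2126 gives 178k ≤ 2126, so k ≤ 11.
k = 11 is achieved by 11 values at 178 and 1 at 0, total 1958; add 168 to one value (staying below 178) to reach 2126.

11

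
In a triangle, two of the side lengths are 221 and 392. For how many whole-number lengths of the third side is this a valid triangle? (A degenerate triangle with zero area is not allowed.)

The triangle inequality gives |221 − 392| < c < 221 + 392, i.e. 171 < c < 613.
So c can be any integer from 172 to 612: 441 values.

441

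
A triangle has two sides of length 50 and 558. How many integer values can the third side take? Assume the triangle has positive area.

99

The triangle inequality gives |50 − 558| < c < 50 + 558, i.e. 508 < c < 608.
So c can be any integer from 509 to 607: 99 values.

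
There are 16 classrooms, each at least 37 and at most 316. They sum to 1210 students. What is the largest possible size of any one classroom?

316

To make one classroom as large as possible, make the other 15 as small as possible.
The other 15 contribute at least 15 × 37 = 555, leaving at most 1210 − 555 = 655.
But each classroom is capped at 316, so the maximum is 316.
Achievable: one at 316 and the other 15 totalling 894, which fits since 15 × 37 ≤ 894 ≤ 15 × 316.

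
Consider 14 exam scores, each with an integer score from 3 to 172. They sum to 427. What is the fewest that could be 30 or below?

Each value above 30 is at least 31, contributing at least 31 − 3 = 28 above the floor 3.
The sum exceeds the floor total 42 by 385, so at most ⌊385/28⌋ = 13 exceed 30, and at least 1 are ≤ 30.
Exactly 1 works: 1 value at 3 and 13 at 31 total 406; raise one of the low values by 21 (still ≤ 30) to hit 427.

1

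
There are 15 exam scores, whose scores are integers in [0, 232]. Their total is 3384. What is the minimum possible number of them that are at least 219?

Each value short of 219 is at most 218, costing at least 232 − 218 = 14 against the maximum total of 3480.
We can afford to lose at most 3480 − 3384 = 96, so at most ⌊96/14⌋ = 6 fall short, and at least 9 are ≥ 219.
Exactly 9 works: 9 values at 232 and 6 at 218 total 3396; lower one of the high values by 12 (still ≥ 219) to hit 3384.

9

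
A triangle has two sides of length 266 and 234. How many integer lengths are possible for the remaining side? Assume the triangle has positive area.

The triangle inequality gives |266 − 234| < c < 266 + 234, i.e. 32 < c < 500.
So c can be any integer from 33 to 499: 467 values.

467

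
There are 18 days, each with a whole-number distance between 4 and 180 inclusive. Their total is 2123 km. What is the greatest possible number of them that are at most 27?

7

Suppose k of them are at most 27. Those contribute at most 27 each and the rest at most 180 each.
So the total is at most 27k + 180(18 − k) = 3240 − 153k. This must still be ≥ 2123, so k ≤ 7.
k = 7 is achieved by 7 values at 27 and 11 at 180, total 2169; lower one of the 180's by 46 (still > 27) to reach 2123.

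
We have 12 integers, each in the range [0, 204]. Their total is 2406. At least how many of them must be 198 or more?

6

Each value short of 198 is at most 197, costing at least 204 − 197 = 7 against the maximum total of 2448.
We can afford to lose at most 2448 − 2406 = 42, so at most ⌊42/7⌋ = 6 fall short, and at least 6 are ≥ 198.
Exactly 6 works: 6 values at 204 and 6 at 197 total 2406.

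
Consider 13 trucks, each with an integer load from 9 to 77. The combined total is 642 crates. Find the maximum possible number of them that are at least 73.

With k values at 73 or above and the rest at least 9, the sum is at least 117 + 64k.
Since the sum is 642, we need 64k ≤ 525, i.e. k ≤ 8.
k = 8 is achieved by 8 values at 73 and 5 at 9, total 629; add 13 to one value (staying below 73) to reach 642.

8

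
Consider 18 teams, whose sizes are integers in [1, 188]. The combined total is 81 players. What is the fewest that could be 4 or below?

3

If only k of them are at most 4, the other 18 − k are at least 5, so the total is at least (18 − k)·5 + k·1.
This is ≤ 81, so (18 − k)·5 + 1k ≤ 81, which gives k ≥ 3.
Exactly 3 works: 3 values at 1 and 15 at 5 total 78; raise one of the low values by 3 (still ≤ 4) to hit 81.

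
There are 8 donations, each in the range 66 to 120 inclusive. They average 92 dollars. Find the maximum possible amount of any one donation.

120

To make one donation as large as possible, make the other 7 as small as possible.
The total is 8 × 92 = 736.
The other 7 contribute at least 7 × 66 = 462, leaving at most 736 − 462 = 274.
But each donation is capped at 120, so the maximum is 120.
Achievable: one at 120 and the other 7 totalling 616, which fits since 7 × 66 ≤ 616 ≤ 7 × 120.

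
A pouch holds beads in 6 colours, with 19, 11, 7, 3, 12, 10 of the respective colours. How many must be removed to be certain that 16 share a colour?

59

In the worst case you take as many as possible of each colour without reaching 16: 15 + 11 + 7 + 3 + 12 + 10 = 58.
The next one must give 16 of some colour, so 58 + 1 = 59.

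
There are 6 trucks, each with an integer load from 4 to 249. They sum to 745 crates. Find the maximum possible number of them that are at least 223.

3

If k of the values are ≥ 223, the total is ≥ 223k + 4(6 − k).
Setting 223k + 4(6 − k) ≤ 745 gives 219k ≤ 721, so k ≤ 3.
k = 3 is achieved by 3 values at 223 and 3 at 4, total 681; add 64 to one value (staying below 223) to reach 745.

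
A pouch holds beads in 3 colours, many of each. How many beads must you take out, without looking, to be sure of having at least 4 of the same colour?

You could draw 3 of every colour without reaching 4 of any — 9 in all.
One more forces 4 of some colour, so 9 + 1 = 10.

10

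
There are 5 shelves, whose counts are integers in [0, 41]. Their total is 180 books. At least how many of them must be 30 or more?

If only k of them are at least 30, the other 5 − k are at most 29, so the total is at most k·41 + (5 − k)·29.
This must reach 180, so k·41 + (5 − k)·29 ≥ 180, giving k ≥ 3.
Exactly 3 works: 3 values at 41 and 2 at 29 total 181; lower one of the high values by 1 (still ≥ 30) to hit 180.

3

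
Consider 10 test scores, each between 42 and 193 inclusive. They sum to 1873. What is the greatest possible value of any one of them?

Maximizing one value means minimizing the remaining 9.
The other 9 contribute at least 9 × 42 = 378, leaving at most 1873 − 378 = 1495.
But each score is capped at 193, so the maximum is 193.
Achievable: one at 193 and the other 9 totalling 1680, which fits since 9 × 42 ≤ 1680 ≤ 9 × 193.

193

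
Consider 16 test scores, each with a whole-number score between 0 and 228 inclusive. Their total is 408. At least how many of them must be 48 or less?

Each value above 48 is at least 49, contributing at least 49 − 0 = 49 above the floor 0.
The sum exceeds the floor total 0 by 408, so at most ⌊408/49⌋ = 8 exceed 48, and at least 8 are ≤ 48.
Exactly 8 works: 8 values at 0 and 8 at 49 total 392; raise one of the low values by 16 (still ≤ 48) to hit 408.

8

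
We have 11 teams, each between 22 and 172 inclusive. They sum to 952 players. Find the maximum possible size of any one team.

172

Maximizing one value means minimizing the remaining 10.
The other 10 contribute at least 10 × 22 = 220, leaving at most 952 − 220 = 732.
But each team is capped at 172, so the maximum is 172.
Achievable: one at 172 and the other 10 totalling 780, which fits since 10 × 22 ≤ 780 ≤ 10 × 172.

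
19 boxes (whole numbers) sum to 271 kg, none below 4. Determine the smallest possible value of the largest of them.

15

The 19 values sum to 271, so their maximum is at least ⌈271/19⌉ = 15.
Achievable: 5 of them at 15 and 14 at 14 total 271.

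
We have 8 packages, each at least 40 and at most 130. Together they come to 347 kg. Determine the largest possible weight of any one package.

67

To make one package as large as possible, make the other 7 as small as possible.
The other 7 contribute at least 7 × 40 = 280, leaving at most 347 − 280 = 67.
Since 67 ≤ 130, this is achievable: one at 67 and 7 at 40.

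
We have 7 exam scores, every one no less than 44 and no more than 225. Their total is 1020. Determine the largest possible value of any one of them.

To make one score as large as possible, make the other 6 as small as possible.
The other 6 contribute at least 6 × 44 = 264, leaving at most 1020 − 264 = 756.
But each score is capped at 225, so the maximum is 225.
Achievable: one at 225 and the other 6 totalling 795, which fits since 6 × 44 ≤ 795 ≤ 6 × 225.

225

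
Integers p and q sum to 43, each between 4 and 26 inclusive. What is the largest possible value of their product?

pq = p(43 − p) is maximized when p is as near 43/2 as the bounds allow.
Taking p = 21 and q = 22 (both in [4, 26]) gives pq = 462.

462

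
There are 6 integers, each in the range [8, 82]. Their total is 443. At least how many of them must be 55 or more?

Suppose at most 6 − j of them reach 55; then j values are ≤ 54 and the rest ≤ 82.
The total is then ≤ 54·j + 82·(6 − j) = 492 − 28j. For this to be ≥ 443 we need j ≤ 1, so at least 6 − 1 = 5 must reach 55.
Exactly 5 works: 5 values at 82 and 1 at 54 total 464; lower one of the high values by 21 (still ≥ 55) to hit 443.

5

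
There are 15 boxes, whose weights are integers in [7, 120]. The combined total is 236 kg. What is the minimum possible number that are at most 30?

10

If only k of them are at most 30, the other 15 − k are at least 31, so the total is at least (15 − k)·31 + k·7.
This is ≤ 236, so (15 − k)·31 + 7k ≤ 236, which gives k ≥ 10.
Exactly 10 works: 10 values at 7 and 5 at 31 total 225; raise one of the low values by 11 (still ≤ 30) to hit 236.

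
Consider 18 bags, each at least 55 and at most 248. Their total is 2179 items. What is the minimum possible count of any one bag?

55

To make one bag as small as possible, make the other 17 as large as possible.
The other 17 can take up 17 × 248 = 4216 ≥ 2179 − 55, so one bag can sit at its floor of 55.
Achievable: one at 55 and the other 17 totalling 2124, which fits since 17 × 55 ≤ 2124 ≤ 17 × 248.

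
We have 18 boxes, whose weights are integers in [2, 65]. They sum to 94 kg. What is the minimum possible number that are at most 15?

If only k of them are at most 15, the other 18 − k are at least 16, so the total is at least (18 − k)·16 + k·2.
This is ≤ 94, so (18 − k)·16 + 2k ≤ 94, which gives k ≥ 14.
Exactly 14 works: 14 values at 2 and 4 at 16 total 92; raise one of the low values by 2 (still ≤ 15) to hit 94.

14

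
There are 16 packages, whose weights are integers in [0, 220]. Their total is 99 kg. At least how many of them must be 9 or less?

7

Each value above 9 is at least 10, contributing at least 10 − 0 = 10 above the floor 0.
The sum exceeds the floor total 0 by 99, so at most ⌊99/10⌋ = 9 exceed 9, and at least 7 are ≤ 9.
Exactly 7 works: 7 values at 0 and 9 at 10 total 90; raise one of the low values by 9 (still ≤ 9) to hit 99.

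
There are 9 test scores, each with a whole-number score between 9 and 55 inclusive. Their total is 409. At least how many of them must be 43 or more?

Each value short of 43 is at most 42, costing at least 55 − 42 = 13 against the maximum total of 495.
We can afford to lose at most 495 − 409 = 86, so at most ⌊86/13⌋ = 6 fall short, and at least 3 are ≥ 43.
Exactly 3 works: 3 values at 55 and 6 at 42 total 417; lower one of the high values by 8 (still ≥ 43) to hit 409.

3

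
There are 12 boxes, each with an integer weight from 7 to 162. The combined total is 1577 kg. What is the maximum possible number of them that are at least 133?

With k values at 133 or above and the rest at least 7, the sum is at least 84 + 126k.
Since the sum is 1577, we need 126k ≤ 1493, i.e. k ≤ 11.
k = 11 is achieved by 11 values at 133 and 1 at 7, total 1470; add 107 to one value (staying below 133) to reach 1577.

11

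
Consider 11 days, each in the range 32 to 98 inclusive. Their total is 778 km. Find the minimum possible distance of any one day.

32

Minimizing one value means maximizing the remaining 10.
The other 10 can take up 10 × 98 = 980 ≥ 778 − 32, so one day can sit at its floor of 32.
Achievable: one at 32 and the other 10 totalling 746, which fits since 10 × 32 ≤ 746 ≤ 10 × 98.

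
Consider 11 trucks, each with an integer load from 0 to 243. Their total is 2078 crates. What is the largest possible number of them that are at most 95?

4

Suppose k of them are at most 95. Those contribute at most 95 each and the rest at most 243 each.
So the total is at most 95k + 243(11 − k) = 2673 − 148k. This must still be ≥ 2078, so k ≤ 4.
k = 4 is achieved by 4 values at 95 and 7 at 243, total 2081; lower one of the 243's by 3 (still > 95) to reach 2078.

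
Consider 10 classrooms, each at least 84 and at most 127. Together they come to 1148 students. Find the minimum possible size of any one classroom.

Minimizing one value means maximizing the remaining 9.
The other 9 can take up 9 × 127 = 1143 ≥ 1148 − 84, so one classroom can sit at its floor of 84.
Achievable: one at 84 and the other 9 totalling 1064, which fits since 9 × 84 ≤ 1064 ≤ 9 × 127.

84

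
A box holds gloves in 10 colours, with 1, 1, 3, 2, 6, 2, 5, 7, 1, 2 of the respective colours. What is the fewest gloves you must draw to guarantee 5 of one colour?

In the worst case you take as many as possible of each colour without reaching 5: 1 + 1 + 3 + 2 + 4 + 2 + 4 + 4 + 1 + 2 = 24.
The next one must give 5 of some colour, so 24 + 1 = 25.

25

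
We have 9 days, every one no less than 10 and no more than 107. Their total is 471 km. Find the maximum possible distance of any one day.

Maximizing one value means minimizing the remaining 8.
The other 8 contribute at least 8 × 10 = 80, leaving at most 471 − 80 = 391.
But each day is capped at 107, so the maximum is 107.
Achievable: one at 107 and the other 8 totalling 364, which fits since 8 × 10 ≤ 364 ≤ 8 × 107.

107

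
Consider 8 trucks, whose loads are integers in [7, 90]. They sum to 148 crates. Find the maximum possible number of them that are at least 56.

If k of the values are ≥ 56, the total is ≥ 56k + 7(8 − k).
Setting 56k + 7(8 − k) ≤ 148 gives 49k ≤ 92, so k ≤ 1.
k = 1 is achieved by 1 value at 56 and 7 at 7, total 105; add 43 to one value (staying below 56) to reach 148.

1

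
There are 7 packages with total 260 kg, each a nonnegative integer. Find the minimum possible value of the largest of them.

Some value must be at least ⌈260/7⌉ = 38, since 7 × 37 = 259 < 260.
Taking 6 copies of 37 and 1 copy of 38 gives exactly 260, so 38 is attained.

38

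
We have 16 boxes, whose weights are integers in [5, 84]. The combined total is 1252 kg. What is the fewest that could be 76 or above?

Each value short of 76 is at most 75, costing at least 84 − 75 = 9 against the maximum total of 1344.
We can afford to lose at most 1344 − 1252 = 92, so at most ⌊92/9⌋ = 10 fall short, and at least 6 are ≥ 76.
Exactly 6 works: 6 values at 84 and 10 at 75 total 1254; lower one of the high values by 2 (still ≥ 76) to hit 1252.

6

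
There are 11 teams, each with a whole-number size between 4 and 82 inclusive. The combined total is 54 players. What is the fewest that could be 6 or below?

Each value above 6 is at least 7, contributing at least 7 − 4 = 3 above the floor 4.
The sum exceeds the floor total 44 by 10, so at most ⌊10/3⌋ = 3 exceed 6, and at least 8 are ≤ 6.
Exactly 8 works: 8 values at 4 and 3 at 7 total 53; raise one of the low values by 1 (still ≤ 6) to hit 54.

8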